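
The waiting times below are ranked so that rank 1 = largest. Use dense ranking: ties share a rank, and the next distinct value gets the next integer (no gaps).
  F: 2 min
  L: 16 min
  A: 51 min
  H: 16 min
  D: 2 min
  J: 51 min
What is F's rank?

3

Sorted (descending): 51, 51, 16, 16, 2, 2
The 2 values of 51 share dense rank 1.
The 2 values of 16 share dense rank 2.
The 2 values of 2 share dense rank 3.
F has value 2 min → rank 3.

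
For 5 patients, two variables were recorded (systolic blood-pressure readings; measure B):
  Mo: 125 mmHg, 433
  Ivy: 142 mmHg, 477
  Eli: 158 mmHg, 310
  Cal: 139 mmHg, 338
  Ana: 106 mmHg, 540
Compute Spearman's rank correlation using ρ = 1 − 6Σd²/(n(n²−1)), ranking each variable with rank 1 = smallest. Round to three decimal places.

-0.700

Ranks of variable 1: 2, 4, 5, 3, 1
Ranks of variable 2: 3, 4, 1, 2, 5
d = r₁ − r₂: -1, 0, 4, 1, -4
d²: 1, 0, 16, 1, 16; Σd² = 34
ρ = 1 − 6·34/(5·24) = 1 − 204/120 = -0.700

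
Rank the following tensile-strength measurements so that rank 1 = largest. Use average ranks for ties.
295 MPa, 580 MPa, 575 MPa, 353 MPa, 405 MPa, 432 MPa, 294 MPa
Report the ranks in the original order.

6, 1, 2, 5, 4, 3, 7

Sorted (descending): 580, 575, 432, 405, 353, 295, 294
No ties — each value takes its position as its rank.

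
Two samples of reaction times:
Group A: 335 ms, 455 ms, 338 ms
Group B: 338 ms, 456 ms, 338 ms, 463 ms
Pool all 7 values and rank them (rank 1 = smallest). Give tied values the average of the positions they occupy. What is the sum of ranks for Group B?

Sorted (ascending): 335, 338, 338, 338, 455, 456, 463
The 3 values of 338 occupy positions 2–4 → average rank 3.
Group B values → pooled ranks: 338→3, 456→6, 338→3, 463→7
Rank sum = 3 + 6 + 3 + 7 = 19

19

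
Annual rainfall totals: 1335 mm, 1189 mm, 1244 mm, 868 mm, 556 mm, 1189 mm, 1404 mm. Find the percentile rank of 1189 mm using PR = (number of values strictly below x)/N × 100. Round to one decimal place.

28.6

N = 7.
Strictly below 1189: 2. Equal to 1189: 2.
PR = 2/7 × 100 = 28.6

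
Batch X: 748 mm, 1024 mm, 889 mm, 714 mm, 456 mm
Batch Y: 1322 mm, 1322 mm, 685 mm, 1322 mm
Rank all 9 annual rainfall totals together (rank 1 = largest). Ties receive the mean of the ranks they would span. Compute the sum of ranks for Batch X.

Sorted (descending): 1322, 1322, 1322, 1024, 889, 748, 714, 685, 456
The 3 values of 1322 occupy positions 1–3 → average rank 2.
Batch X values → pooled ranks: 748→6, 1024→4, 889→5, 714→7, 456→9
Rank sum = 6 + 4 + 5 + 7 + 9 = 31

31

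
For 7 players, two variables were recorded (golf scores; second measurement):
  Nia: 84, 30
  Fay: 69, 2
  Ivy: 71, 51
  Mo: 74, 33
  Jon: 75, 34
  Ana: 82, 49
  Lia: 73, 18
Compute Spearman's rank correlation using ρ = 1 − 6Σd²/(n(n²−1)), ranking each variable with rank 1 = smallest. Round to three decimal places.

Ranks of variable 1: 7, 1, 2, 4, 5, 6, 3
Ranks of variable 2: 3, 1, 7, 4, 5, 6, 2
d = r₁ − r₂: 4, 0, -5, 0, 0, 0, 1
d²: 16, 0, 25, 0, 0, 0, 1; Σd² = 42
ρ = 1 − 6·42/(7·48) = 1 − 252/336 = 0.250

0.250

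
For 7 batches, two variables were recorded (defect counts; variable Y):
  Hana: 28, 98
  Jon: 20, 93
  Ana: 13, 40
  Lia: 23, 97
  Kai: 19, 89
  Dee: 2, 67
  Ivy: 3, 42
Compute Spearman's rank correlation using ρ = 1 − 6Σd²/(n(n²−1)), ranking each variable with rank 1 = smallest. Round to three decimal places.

Ranks of variable 1: 7, 5, 3, 6, 4, 1, 2
Ranks of variable 2: 7, 5, 1, 6, 4, 3, 2
d = r₁ − r₂: 0, 0, 2, 0, 0, -2, 0
d²: 0, 0, 4, 0, 0, 4, 0; Σd² = 8
ρ = 1 − 6·8/(7·48) = 1 − 48/336 = 0.857

0.857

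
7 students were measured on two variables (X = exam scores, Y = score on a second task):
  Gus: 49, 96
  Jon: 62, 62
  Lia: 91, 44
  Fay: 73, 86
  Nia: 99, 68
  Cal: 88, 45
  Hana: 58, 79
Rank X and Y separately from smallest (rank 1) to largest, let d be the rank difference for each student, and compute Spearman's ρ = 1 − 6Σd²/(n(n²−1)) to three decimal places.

Ranks of variable 1: 1, 3, 6, 4, 7, 5, 2
Ranks of variable 2: 7, 3, 1, 6, 4, 2, 5
d = r₁ − r₂: -6, 0, 5, -2, 3, 3, -3
d²: 36, 0, 25, 4, 9, 9, 9; Σd² = 92
ρ = 1 − 6·92/(7·48) = 1 − 552/336 = -0.643

-0.643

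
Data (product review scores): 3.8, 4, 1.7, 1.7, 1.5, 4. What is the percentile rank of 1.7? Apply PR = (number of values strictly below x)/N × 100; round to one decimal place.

16.7

N = 6.
Strictly below 1.7: 1. Equal to 1.7: 2.
PR = 1/6 × 100 = 16.7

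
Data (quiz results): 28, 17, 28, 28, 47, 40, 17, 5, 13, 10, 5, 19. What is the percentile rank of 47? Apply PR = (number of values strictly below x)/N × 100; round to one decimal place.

91.7

N = 12.
Strictly below 47: 11. Equal to 47: 1.
PR = 11/12 × 100 = 91.7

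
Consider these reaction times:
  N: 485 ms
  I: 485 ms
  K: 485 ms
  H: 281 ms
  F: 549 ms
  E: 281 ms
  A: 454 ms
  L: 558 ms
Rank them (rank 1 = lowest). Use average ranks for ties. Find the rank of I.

5

Sorted (ascending): 281, 281, 454, 485, 485, 485, 549, 558
The 2 values of 281 occupy positions 1–2 → average rank (1+2)/2 = 1.5.
The 3 values of 485 occupy positions 4–6 → average rank 5.
I has value 485 ms → rank 5.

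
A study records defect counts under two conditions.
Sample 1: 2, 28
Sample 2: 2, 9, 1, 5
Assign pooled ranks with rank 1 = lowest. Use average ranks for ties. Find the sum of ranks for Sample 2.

12.5

Sorted (ascending): 1, 2, 2, 5, 9, 28
The 2 values of 2 occupy positions 2–3 → average rank (2+3)/2 = 2.5.
Sample 2 values → pooled ranks: 2→2.5, 9→5, 1→1, 5→4
Rank sum = 2.5 + 5 + 1 + 4 = 12.5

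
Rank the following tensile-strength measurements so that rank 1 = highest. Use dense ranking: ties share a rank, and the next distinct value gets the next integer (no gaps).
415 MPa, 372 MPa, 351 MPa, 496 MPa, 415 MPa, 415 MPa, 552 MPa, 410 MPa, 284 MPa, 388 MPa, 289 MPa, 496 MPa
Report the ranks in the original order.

Sorted (descending): 552, 496, 496, 415, 415, 415, 410, 388, 372, 351, 289, 284
The 2 values of 496 share dense rank 2.
The 3 values of 415 share dense rank 3.
Remaining distinct values take the next consecutive integers.

3, 6, 7, 2, 3, 3, 1, 4, 9, 5, 8, 2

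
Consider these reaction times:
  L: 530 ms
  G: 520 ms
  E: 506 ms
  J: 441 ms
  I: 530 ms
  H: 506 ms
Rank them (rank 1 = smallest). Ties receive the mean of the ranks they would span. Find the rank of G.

4

Sorted (ascending): 441, 506, 506, 520, 530, 530
The 2 values of 506 occupy positions 2–3 → average rank (2+3)/2 = 2.5.
The 2 values of 530 occupy positions 5–6 → average rank (5+6)/2 = 5.5.
G has value 520 ms → rank 4.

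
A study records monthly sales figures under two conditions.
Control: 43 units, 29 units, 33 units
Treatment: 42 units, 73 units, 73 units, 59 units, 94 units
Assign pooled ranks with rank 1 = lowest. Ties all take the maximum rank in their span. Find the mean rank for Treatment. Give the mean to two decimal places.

Sorted (ascending): 29, 33, 42, 43, 59, 73, 73, 94
The 2 values of 73 occupy positions 6–7 → each gets rank 7.
Treatment values → pooled ranks: 42→3, 73→7, 73→7, 59→5, 94→8
Mean rank = (3 + 7 + 7 + 5 + 8) / 5 = 6.00

6.00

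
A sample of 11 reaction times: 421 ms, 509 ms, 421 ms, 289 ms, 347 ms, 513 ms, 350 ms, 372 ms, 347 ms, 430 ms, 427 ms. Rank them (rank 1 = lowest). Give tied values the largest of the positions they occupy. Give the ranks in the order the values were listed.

7, 10, 7, 1, 3, 11, 4, 5, 3, 9, 8

Sorted (ascending): 289, 347, 347, 350, 372, 421, 421, 427, 430, 509, 513
The 2 values of 347 occupy positions 2–3 → each gets rank 3.
The 2 values of 421 occupy positions 6–7 → each gets rank 7.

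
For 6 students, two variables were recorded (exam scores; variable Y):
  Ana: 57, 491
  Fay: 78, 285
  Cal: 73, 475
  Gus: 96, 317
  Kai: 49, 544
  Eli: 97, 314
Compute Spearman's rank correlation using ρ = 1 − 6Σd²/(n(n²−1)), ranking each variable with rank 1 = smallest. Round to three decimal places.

-0.829

Ranks of variable 1: 2, 4, 3, 5, 1, 6
Ranks of variable 2: 5, 1, 4, 3, 6, 2
d = r₁ − r₂: -3, 3, -1, 2, -5, 4
d²: 9, 9, 1, 4, 25, 16; Σd² = 64
ρ = 1 − 6·64/(6·35) = 1 − 384/210 = -0.829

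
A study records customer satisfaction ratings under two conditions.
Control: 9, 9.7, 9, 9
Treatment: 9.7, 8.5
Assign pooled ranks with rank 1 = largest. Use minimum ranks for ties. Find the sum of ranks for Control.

10

Sorted (descending): 9.7, 9.7, 9, 9, 9, 8.5
The 2 values of 9.7 occupy positions 1–2 → each gets rank 1.
The 3 values of 9 occupy positions 3–5 → each gets rank 3.
Control values → pooled ranks: 9→3, 9.7→1, 9→3, 9→3
Rank sum = 3 + 1 + 3 + 3 = 10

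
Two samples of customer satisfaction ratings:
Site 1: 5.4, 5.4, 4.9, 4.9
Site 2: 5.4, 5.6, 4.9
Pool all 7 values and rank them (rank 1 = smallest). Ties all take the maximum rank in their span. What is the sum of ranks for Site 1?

Sorted (ascending): 4.9, 4.9, 4.9, 5.4, 5.4, 5.4, 5.6
The 3 values of 4.9 occupy positions 1–3 → each gets rank 3.
The 3 values of 5.4 occupy positions 4–6 → each gets rank 6.
Site 1 values → pooled ranks: 5.4→6, 5.4→6, 4.9→3, 4.9→3
Rank sum = 6 + 6 + 3 + 3 = 18

18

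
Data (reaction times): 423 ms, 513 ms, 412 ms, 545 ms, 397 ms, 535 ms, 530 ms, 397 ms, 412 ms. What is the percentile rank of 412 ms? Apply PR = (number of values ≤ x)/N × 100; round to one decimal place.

N = 9.
Strictly below 412: 2. Equal to 412: 2.
PR = 4/9 × 100 = 44.4

44.4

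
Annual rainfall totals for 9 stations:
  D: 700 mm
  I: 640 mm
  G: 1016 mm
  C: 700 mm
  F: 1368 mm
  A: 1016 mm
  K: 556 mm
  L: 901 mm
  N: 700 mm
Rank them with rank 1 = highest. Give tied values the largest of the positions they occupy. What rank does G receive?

3

Sorted (descending): 1368, 1016, 1016, 901, 700, 700, 700, 640, 556
The 2 values of 1016 occupy positions 2–3 → each gets rank 3.
The 3 values of 700 occupy positions 5–7 → each gets rank 7.
G has value 1016 mm → rank 3.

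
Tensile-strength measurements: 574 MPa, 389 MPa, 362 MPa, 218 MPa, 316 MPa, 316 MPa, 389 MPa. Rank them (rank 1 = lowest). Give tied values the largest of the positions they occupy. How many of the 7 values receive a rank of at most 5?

Sorted (ascending): 218, 316, 316, 362, 389, 389, 574
The 2 values of 316 occupy positions 2–3 → each gets rank 3.
The 2 values of 389 occupy positions 5–6 → each gets rank 6.
Ranks ≤ 5: {1, 3, 3, 4} → 4 values.

4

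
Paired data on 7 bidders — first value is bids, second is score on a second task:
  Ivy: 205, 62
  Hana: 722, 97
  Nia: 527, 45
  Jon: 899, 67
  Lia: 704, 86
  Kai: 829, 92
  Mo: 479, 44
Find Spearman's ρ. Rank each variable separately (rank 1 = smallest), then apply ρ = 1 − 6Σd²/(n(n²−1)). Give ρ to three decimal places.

0.643

Ranks of variable 1: 1, 5, 3, 7, 4, 6, 2
Ranks of variable 2: 3, 7, 2, 4, 5, 6, 1
d = r₁ − r₂: -2, -2, 1, 3, -1, 0, 1
d²: 4, 4, 1, 9, 1, 0, 1; Σd² = 20
ρ = 1 − 6·20/(7·48) = 1 − 120/336 = 0.643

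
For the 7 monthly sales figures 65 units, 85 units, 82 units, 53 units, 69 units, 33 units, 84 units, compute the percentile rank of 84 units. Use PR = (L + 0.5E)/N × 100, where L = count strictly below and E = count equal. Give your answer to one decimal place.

78.6

N = 7.
Strictly below 84: 5. Equal to 84: 1.
PR = (5 + 0.5·1)/7 × 100 = 78.6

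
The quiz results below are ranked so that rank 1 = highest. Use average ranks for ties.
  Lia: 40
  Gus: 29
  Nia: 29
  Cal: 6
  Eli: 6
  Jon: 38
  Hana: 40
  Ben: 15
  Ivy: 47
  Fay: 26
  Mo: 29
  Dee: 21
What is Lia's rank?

2.5

Sorted (descending): 47, 40, 40, 38, 29, 29, 29, 26, 21, 15, 6, 6
The 2 values of 40 occupy positions 2–3 → average rank (2+3)/2 = 2.5.
The 3 values of 29 occupy positions 5–7 → average rank 6.
The 2 values of 6 occupy positions 11–12 → average rank (11+12)/2 = 11.5.
Lia has value 40 → rank 2.5.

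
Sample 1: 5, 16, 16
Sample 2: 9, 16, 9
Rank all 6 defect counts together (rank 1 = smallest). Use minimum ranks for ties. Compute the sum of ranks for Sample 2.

8

Sorted (ascending): 5, 9, 9, 16, 16, 16
The 2 values of 9 occupy positions 2–3 → each gets rank 2.
The 3 values of 16 occupy positions 4–6 → each gets rank 4.
Sample 2 values → pooled ranks: 9→2, 16→4, 9→2
Rank sum = 2 + 4 + 2 = 8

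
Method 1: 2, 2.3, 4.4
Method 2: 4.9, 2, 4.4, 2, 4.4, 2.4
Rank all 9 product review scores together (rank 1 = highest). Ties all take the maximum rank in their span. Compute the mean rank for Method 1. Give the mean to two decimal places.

Sorted (descending): 4.9, 4.4, 4.4, 4.4, 2.4, 2.3, 2, 2, 2
The 3 values of 4.4 occupy positions 2–4 → each gets rank 4.
The 3 values of 2 occupy positions 7–9 → each gets rank 9.
Method 1 values → pooled ranks: 2→9, 2.3→6, 4.4→4
Mean rank = (9 + 6 + 4) / 3 = 6.33

6.33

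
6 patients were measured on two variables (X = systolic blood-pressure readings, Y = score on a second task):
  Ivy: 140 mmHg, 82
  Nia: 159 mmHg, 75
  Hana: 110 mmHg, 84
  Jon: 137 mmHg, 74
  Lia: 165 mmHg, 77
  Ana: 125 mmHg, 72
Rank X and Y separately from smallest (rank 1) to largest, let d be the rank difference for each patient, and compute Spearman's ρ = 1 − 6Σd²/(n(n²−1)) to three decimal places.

-0.029

Ranks of variable 1: 4, 5, 1, 3, 6, 2
Ranks of variable 2: 5, 3, 6, 2, 4, 1
d = r₁ − r₂: -1, 2, -5, 1, 2, 1
d²: 1, 4, 25, 1, 4, 1; Σd² = 36
ρ = 1 − 6·36/(6·35) = 1 − 216/210 = -0.029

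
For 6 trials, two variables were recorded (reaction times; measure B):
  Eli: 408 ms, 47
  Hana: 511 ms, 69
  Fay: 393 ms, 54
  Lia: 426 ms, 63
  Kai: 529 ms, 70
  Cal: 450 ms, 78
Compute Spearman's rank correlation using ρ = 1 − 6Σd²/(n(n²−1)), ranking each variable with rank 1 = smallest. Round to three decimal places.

Ranks of variable 1: 2, 5, 1, 3, 6, 4
Ranks of variable 2: 1, 4, 2, 3, 5, 6
d = r₁ − r₂: 1, 1, -1, 0, 1, -2
d²: 1, 1, 1, 0, 1, 4; Σd² = 8
ρ = 1 − 6·8/(6·35) = 1 − 48/210 = 0.771

0.771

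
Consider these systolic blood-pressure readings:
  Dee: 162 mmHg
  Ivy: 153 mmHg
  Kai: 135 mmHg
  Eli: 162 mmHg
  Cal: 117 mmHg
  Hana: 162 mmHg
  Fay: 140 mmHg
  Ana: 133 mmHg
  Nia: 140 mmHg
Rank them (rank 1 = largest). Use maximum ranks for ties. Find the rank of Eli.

3

Sorted (descending): 162, 162, 162, 153, 140, 140, 135, 133, 117
The 3 values of 162 occupy positions 1–3 → each gets rank 3.
The 2 values of 140 occupy positions 5–6 → each gets rank 6.
Eli has value 162 mmHg → rank 3.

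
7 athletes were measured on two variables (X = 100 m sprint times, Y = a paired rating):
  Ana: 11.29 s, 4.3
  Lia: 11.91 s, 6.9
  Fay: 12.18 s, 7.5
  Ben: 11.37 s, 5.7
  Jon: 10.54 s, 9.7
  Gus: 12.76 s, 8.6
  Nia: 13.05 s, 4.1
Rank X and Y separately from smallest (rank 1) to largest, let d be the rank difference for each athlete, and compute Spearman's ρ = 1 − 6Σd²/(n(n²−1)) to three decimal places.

-0.286

Ranks of variable 1: 2, 4, 5, 3, 1, 6, 7
Ranks of variable 2: 2, 4, 5, 3, 7, 6, 1
d = r₁ − r₂: 0, 0, 0, 0, -6, 0, 6
d²: 0, 0, 0, 0, 36, 0, 36; Σd² = 72
ρ = 1 − 6·72/(7·48) = 1 − 432/336 = -0.286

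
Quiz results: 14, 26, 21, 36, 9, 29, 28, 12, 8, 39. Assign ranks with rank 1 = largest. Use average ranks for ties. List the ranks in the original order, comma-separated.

Sorted (descending): 39, 36, 29, 28, 26, 21, 14, 12, 9, 8
No ties — each value takes its position as its rank.

7, 5, 6, 2, 9, 3, 4, 8, 10, 1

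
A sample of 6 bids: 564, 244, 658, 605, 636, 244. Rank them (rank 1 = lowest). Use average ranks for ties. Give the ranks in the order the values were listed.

Sorted (ascending): 244, 244, 564, 605, 636, 658
The 2 values of 244 occupy positions 1–2 → average rank (1+2)/2 = 1.5.

3, 1.5, 6, 4, 5, 1.5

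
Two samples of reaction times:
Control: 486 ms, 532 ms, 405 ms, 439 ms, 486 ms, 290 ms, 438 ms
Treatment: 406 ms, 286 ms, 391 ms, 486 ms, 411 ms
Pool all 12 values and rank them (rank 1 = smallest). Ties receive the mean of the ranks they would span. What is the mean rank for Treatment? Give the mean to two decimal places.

Sorted (ascending): 286, 290, 391, 405, 406, 411, 438, 439, 486, 486, 486, 532
The 3 values of 486 occupy positions 9–11 → average rank 10.
Treatment values → pooled ranks: 406→5, 286→1, 391→3, 486→10, 411→6
Mean rank = (5 + 1 + 3 + 10 + 6) / 5 = 5.00

5.00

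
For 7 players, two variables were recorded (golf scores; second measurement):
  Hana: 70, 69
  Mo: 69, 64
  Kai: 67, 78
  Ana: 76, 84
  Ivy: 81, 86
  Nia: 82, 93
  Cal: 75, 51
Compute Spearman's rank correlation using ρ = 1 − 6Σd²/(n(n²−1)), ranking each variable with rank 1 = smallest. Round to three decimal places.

0.679

Ranks of variable 1: 3, 2, 1, 5, 6, 7, 4
Ranks of variable 2: 3, 2, 4, 5, 6, 7, 1
d = r₁ − r₂: 0, 0, -3, 0, 0, 0, 3
d²: 0, 0, 9, 0, 0, 0, 9; Σd² = 18
ρ = 1 − 6·18/(7·48) = 1 − 108/336 = 0.679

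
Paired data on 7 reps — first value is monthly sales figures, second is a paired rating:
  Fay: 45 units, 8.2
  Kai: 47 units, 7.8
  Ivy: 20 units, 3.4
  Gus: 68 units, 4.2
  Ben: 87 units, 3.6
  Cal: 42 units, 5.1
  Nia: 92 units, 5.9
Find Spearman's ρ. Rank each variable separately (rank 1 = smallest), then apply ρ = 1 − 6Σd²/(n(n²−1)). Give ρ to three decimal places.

Ranks of variable 1: 3, 4, 1, 5, 6, 2, 7
Ranks of variable 2: 7, 6, 1, 3, 2, 4, 5
d = r₁ − r₂: -4, -2, 0, 2, 4, -2, 2
d²: 16, 4, 0, 4, 16, 4, 4; Σd² = 48
ρ = 1 − 6·48/(7·48) = 1 − 288/336 = 0.143

0.143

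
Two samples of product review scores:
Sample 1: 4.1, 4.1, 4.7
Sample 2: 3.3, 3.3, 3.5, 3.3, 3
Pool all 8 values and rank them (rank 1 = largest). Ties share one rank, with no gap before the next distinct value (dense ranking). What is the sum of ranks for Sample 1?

5

Sorted (descending): 4.7, 4.1, 4.1, 3.5, 3.3, 3.3, 3.3, 3
The 2 values of 4.1 share dense rank 2.
The 3 values of 3.3 share dense rank 4.
Remaining distinct values take the next consecutive integers.
Sample 1 values → pooled ranks: 4.1→2, 4.1→2, 4.7→1
Rank sum = 2 + 2 + 1 = 5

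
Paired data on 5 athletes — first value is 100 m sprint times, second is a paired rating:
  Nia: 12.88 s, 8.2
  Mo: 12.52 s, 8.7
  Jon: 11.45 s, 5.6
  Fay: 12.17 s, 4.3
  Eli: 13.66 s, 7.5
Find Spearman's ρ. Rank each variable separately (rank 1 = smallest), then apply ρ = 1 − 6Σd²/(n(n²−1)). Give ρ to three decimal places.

Ranks of variable 1: 4, 3, 1, 2, 5
Ranks of variable 2: 4, 5, 2, 1, 3
d = r₁ − r₂: 0, -2, -1, 1, 2
d²: 0, 4, 1, 1, 4; Σd² = 10
ρ = 1 − 6·10/(5·24) = 1 − 60/120 = 0.500

0.500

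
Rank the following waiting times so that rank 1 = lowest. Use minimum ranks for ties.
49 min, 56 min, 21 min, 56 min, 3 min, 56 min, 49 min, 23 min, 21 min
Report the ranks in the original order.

5, 7, 2, 7, 1, 7, 5, 4, 2

Sorted (ascending): 3, 21, 21, 23, 49, 49, 56, 56, 56
The 2 values of 21 occupy positions 2–3 → each gets rank 2.
The 2 values of 49 occupy positions 5–6 → each gets rank 5.
The 3 values of 56 occupy positions 7–9 → each gets rank 7.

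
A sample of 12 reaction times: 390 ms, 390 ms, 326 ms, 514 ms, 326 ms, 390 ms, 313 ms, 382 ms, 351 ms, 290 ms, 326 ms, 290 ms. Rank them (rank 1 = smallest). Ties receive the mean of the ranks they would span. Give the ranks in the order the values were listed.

10, 10, 5, 12, 5, 10, 3, 8, 7, 1.5, 5, 1.5

Sorted (ascending): 290, 290, 313, 326, 326, 326, 351, 382, 390, 390, 390, 514
The 2 values of 290 occupy positions 1–2 → average rank (1+2)/2 = 1.5.
The 3 values of 326 occupy positions 4–6 → average rank 5.
The 3 values of 390 occupy positions 9–11 → average rank 10.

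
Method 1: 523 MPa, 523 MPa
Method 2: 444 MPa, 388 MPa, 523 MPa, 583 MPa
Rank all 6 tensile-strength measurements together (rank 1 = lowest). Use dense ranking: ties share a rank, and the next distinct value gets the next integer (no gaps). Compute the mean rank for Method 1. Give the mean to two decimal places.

3.00

Sorted (ascending): 388, 444, 523, 523, 523, 583
The 3 values of 523 share dense rank 3.
Remaining distinct values take the next consecutive integers.
Method 1 values → pooled ranks: 523→3, 523→3
Mean rank = (3 + 3) / 2 = 3.00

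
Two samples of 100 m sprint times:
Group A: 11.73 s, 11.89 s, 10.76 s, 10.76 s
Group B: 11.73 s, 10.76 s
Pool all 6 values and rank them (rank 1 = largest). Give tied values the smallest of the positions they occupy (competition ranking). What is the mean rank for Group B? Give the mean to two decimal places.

3.00

Sorted (descending): 11.89, 11.73, 11.73, 10.76, 10.76, 10.76
The 2 values of 11.73 occupy positions 2–3 → each gets rank 2.
The 3 values of 10.76 occupy positions 4–6 → each gets rank 4.
Group B values → pooled ranks: 11.73→2, 10.76→4
Mean rank = (2 + 4) / 2 = 3.00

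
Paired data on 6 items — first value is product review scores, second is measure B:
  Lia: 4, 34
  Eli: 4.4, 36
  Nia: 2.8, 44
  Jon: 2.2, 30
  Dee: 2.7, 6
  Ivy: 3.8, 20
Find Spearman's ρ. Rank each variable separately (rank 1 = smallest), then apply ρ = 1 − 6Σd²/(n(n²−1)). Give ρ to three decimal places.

0.429

Ranks of variable 1: 5, 6, 3, 1, 2, 4
Ranks of variable 2: 4, 5, 6, 3, 1, 2
d = r₁ − r₂: 1, 1, -3, -2, 1, 2
d²: 1, 1, 9, 4, 1, 4; Σd² = 20
ρ = 1 − 6·20/(6·35) = 1 − 120/210 = 0.429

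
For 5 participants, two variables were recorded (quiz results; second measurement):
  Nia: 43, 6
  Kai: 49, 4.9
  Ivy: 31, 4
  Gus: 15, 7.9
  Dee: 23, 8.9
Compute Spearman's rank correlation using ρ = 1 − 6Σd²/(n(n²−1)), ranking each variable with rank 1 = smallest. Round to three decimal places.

Ranks of variable 1: 4, 5, 3, 1, 2
Ranks of variable 2: 3, 2, 1, 4, 5
d = r₁ − r₂: 1, 3, 2, -3, -3
d²: 1, 9, 4, 9, 9; Σd² = 32
ρ = 1 − 6·32/(5·24) = 1 − 192/120 = -0.600

-0.600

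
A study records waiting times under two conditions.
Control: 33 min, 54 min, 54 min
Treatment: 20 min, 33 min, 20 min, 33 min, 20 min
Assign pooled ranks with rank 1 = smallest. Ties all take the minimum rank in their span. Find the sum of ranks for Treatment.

Sorted (ascending): 20, 20, 20, 33, 33, 33, 54, 54
The 3 values of 20 occupy positions 1–3 → each gets rank 1.
The 3 values of 33 occupy positions 4–6 → each gets rank 4.
The 2 values of 54 occupy positions 7–8 → each gets rank 7.
Treatment values → pooled ranks: 20→1, 33→4, 20→1, 33→4, 20→1
Rank sum = 1 + 4 + 1 + 4 + 1 = 11

11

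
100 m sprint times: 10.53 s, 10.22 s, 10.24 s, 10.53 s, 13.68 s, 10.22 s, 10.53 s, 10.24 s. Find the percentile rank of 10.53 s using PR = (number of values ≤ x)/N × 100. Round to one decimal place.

N = 8.
Strictly below 10.53: 4. Equal to 10.53: 3.
PR = 7/8 × 100 = 87.5

87.5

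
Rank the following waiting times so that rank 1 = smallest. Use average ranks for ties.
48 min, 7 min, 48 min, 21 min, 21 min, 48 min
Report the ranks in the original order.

5, 1, 5, 2.5, 2.5, 5

Sorted (ascending): 7, 21, 21, 48, 48, 48
The 2 values of 21 occupy positions 2–3 → average rank (2+3)/2 = 2.5.
The 3 values of 48 occupy positions 4–6 → average rank 5.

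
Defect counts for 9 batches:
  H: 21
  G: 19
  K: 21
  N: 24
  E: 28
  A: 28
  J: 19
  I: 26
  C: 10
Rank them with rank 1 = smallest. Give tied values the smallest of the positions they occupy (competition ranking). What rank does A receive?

8

Sorted (ascending): 10, 19, 19, 21, 21, 24, 26, 28, 28
The 2 values of 19 occupy positions 2–3 → each gets rank 2.
The 2 values of 21 occupy positions 4–5 → each gets rank 4.
The 2 values of 28 occupy positions 8–9 → each gets rank 8.
A has value 28 → rank 8.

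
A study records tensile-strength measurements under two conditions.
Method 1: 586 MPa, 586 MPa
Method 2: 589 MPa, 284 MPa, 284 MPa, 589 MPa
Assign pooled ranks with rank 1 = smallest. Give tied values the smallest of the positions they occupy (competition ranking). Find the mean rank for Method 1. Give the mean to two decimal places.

Sorted (ascending): 284, 284, 586, 586, 589, 589
The 2 values of 284 occupy positions 1–2 → each gets rank 1.
The 2 values of 586 occupy positions 3–4 → each gets rank 3.
The 2 values of 589 occupy positions 5–6 → each gets rank 5.
Method 1 values → pooled ranks: 586→3, 586→3
Mean rank = (3 + 3) / 2 = 3.00

3.00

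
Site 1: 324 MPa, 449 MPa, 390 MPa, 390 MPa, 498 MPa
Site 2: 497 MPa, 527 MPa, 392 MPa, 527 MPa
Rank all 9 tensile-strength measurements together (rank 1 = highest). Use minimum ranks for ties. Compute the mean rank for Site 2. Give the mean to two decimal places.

Sorted (descending): 527, 527, 498, 497, 449, 392, 390, 390, 324
The 2 values of 527 occupy positions 1–2 → each gets rank 1.
The 2 values of 390 occupy positions 7–8 → each gets rank 7.
Site 2 values → pooled ranks: 497→4, 527→1, 392→6, 527→1
Mean rank = (4 + 1 + 6 + 1) / 4 = 3.00

3.00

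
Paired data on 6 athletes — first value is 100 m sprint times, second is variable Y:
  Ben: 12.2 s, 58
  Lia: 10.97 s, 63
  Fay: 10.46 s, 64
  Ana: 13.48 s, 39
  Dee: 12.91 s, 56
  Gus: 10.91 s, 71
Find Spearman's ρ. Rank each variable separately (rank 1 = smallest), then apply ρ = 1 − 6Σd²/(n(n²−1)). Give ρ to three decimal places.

Ranks of variable 1: 4, 3, 1, 6, 5, 2
Ranks of variable 2: 3, 4, 5, 1, 2, 6
d = r₁ − r₂: 1, -1, -4, 5, 3, -4
d²: 1, 1, 16, 25, 9, 16; Σd² = 68
ρ = 1 − 6·68/(6·35) = 1 − 408/210 = -0.943

-0.943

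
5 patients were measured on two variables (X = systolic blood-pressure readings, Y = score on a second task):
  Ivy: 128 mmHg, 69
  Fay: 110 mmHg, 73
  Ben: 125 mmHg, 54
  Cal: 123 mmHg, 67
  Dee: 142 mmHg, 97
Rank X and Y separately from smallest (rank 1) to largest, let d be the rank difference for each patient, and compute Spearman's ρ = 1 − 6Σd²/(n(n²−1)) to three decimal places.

0.300

Ranks of variable 1: 4, 1, 3, 2, 5
Ranks of variable 2: 3, 4, 1, 2, 5
d = r₁ − r₂: 1, -3, 2, 0, 0
d²: 1, 9, 4, 0, 0; Σd² = 14
ρ = 1 − 6·14/(5·24) = 1 − 84/120 = 0.300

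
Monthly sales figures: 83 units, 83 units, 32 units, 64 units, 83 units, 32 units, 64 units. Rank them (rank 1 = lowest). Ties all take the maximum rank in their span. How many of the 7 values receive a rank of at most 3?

Sorted (ascending): 32, 32, 64, 64, 83, 83, 83
The 2 values of 32 occupy positions 1–2 → each gets rank 2.
The 2 values of 64 occupy positions 3–4 → each gets rank 4.
The 3 values of 83 occupy positions 5–7 → each gets rank 7.
Ranks ≤ 3: {2, 2} → 2 values.

2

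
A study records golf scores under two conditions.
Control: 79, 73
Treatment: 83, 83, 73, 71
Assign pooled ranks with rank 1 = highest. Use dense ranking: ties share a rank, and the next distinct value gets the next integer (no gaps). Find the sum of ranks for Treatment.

9

Sorted (descending): 83, 83, 79, 73, 73, 71
The 2 values of 83 share dense rank 1.
The 2 values of 73 share dense rank 3.
Remaining distinct values take the next consecutive integers.
Treatment values → pooled ranks: 83→1, 83→1, 73→3, 71→4
Rank sum = 1 + 1 + 3 + 4 = 9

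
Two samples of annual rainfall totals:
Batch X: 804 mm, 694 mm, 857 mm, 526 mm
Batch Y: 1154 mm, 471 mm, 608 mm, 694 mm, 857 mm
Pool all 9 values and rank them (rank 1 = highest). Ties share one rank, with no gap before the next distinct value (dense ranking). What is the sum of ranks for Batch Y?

Sorted (descending): 1154, 857, 857, 804, 694, 694, 608, 526, 471
The 2 values of 857 share dense rank 2.
The 2 values of 694 share dense rank 4.
Remaining distinct values take the next consecutive integers.
Batch Y values → pooled ranks: 1154→1, 471→7, 608→5, 694→4, 857→2
Rank sum = 1 + 7 + 5 + 4 + 2 = 19

19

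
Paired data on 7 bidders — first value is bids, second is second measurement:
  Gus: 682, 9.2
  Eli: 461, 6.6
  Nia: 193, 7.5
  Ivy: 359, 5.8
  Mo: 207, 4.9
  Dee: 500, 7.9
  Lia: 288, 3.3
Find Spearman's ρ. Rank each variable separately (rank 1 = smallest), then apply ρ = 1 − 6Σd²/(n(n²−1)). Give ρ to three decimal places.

0.607

Ranks of variable 1: 7, 5, 1, 4, 2, 6, 3
Ranks of variable 2: 7, 4, 5, 3, 2, 6, 1
d = r₁ − r₂: 0, 1, -4, 1, 0, 0, 2
d²: 0, 1, 16, 1, 0, 0, 4; Σd² = 22
ρ = 1 − 6·22/(7·48) = 1 − 132/336 = 0.607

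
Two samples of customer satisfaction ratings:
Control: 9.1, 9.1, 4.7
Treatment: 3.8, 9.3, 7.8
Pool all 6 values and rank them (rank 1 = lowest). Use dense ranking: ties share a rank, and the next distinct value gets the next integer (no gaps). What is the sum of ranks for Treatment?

9

Sorted (ascending): 3.8, 4.7, 7.8, 9.1, 9.1, 9.3
The 2 values of 9.1 share dense rank 4.
Remaining distinct values take the next consecutive integers.
Treatment values → pooled ranks: 3.8→1, 9.3→5, 7.8→3
Rank sum = 1 + 5 + 3 = 9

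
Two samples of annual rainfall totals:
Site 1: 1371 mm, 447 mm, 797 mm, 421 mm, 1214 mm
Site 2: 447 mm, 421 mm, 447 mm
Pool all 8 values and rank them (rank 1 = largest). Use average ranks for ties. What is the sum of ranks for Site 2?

Sorted (descending): 1371, 1214, 797, 447, 447, 447, 421, 421
The 3 values of 447 occupy positions 4–6 → average rank 5.
The 2 values of 421 occupy positions 7–8 → average rank (7+8)/2 = 7.5.
Site 2 values → pooled ranks: 447→5, 421→7.5, 447→5
Rank sum = 5 + 7.5 + 5 = 17.5

17.5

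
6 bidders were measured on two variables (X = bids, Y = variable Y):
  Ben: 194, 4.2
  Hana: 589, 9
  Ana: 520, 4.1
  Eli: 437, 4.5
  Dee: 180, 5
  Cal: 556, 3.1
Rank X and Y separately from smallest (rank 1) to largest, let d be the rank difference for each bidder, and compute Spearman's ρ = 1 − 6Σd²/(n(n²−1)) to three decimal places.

-0.086

Ranks of variable 1: 2, 6, 4, 3, 1, 5
Ranks of variable 2: 3, 6, 2, 4, 5, 1
d = r₁ − r₂: -1, 0, 2, -1, -4, 4
d²: 1, 0, 4, 1, 16, 16; Σd² = 38
ρ = 1 − 6·38/(6·35) = 1 − 228/210 = -0.086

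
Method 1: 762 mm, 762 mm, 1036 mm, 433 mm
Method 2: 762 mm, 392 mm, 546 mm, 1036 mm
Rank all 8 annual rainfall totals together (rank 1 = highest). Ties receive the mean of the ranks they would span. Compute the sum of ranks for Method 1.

Sorted (descending): 1036, 1036, 762, 762, 762, 546, 433, 392
The 2 values of 1036 occupy positions 1–2 → average rank (1+2)/2 = 1.5.
The 3 values of 762 occupy positions 3–5 → average rank 4.
Method 1 values → pooled ranks: 762→4, 762→4, 1036→1.5, 433→7
Rank sum = 4 + 4 + 1.5 + 7 = 16.5

16.5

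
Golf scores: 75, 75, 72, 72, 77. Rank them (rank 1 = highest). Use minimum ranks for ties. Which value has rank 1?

Sorted (descending): 77, 75, 75, 72, 72
The 2 values of 75 occupy positions 2–3 → each gets rank 2.
The 2 values of 72 occupy positions 4–5 → each gets rank 4.
Rank 1 → value 77.

77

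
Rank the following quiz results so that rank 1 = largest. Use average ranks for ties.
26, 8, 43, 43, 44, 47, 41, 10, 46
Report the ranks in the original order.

7, 9, 4.5, 4.5, 3, 1, 6, 8, 2

Sorted (descending): 47, 46, 44, 43, 43, 41, 26, 10, 8
The 2 values of 43 occupy positions 4–5 → average rank (4+5)/2 = 4.5.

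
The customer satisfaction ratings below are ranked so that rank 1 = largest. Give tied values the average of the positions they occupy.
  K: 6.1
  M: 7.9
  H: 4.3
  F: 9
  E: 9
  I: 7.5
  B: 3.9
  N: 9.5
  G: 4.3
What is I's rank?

Sorted (descending): 9.5, 9, 9, 7.9, 7.5, 6.1, 4.3, 4.3, 3.9
The 2 values of 9 occupy positions 2–3 → average rank (2+3)/2 = 2.5.
The 2 values of 4.3 occupy positions 7–8 → average rank (7+8)/2 = 7.5.
I has value 7.5 → rank 5.

5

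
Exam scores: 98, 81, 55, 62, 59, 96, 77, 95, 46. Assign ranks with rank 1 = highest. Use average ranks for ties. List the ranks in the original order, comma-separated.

1, 4, 8, 6, 7, 2, 5, 3, 9

Sorted (descending): 98, 96, 95, 81, 77, 62, 59, 55, 46
No ties — each value takes its position as its rank.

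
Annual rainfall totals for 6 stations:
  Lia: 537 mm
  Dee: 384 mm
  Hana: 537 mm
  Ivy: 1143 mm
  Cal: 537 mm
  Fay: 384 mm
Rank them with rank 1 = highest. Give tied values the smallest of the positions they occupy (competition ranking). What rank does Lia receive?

2

Sorted (descending): 1143, 537, 537, 537, 384, 384
The 3 values of 537 occupy positions 2–4 → each gets rank 2.
The 2 values of 384 occupy positions 5–6 → each gets rank 5.
Lia has value 537 mm → rank 2.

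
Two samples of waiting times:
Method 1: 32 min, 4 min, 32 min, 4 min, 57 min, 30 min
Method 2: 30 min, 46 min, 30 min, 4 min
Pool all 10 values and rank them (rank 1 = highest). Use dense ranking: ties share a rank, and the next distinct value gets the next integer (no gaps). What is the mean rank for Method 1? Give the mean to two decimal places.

3.50

Sorted (descending): 57, 46, 32, 32, 30, 30, 30, 4, 4, 4
The 2 values of 32 share dense rank 3.
The 3 values of 30 share dense rank 4.
The 3 values of 4 share dense rank 5.
Remaining distinct values take the next consecutive integers.
Method 1 values → pooled ranks: 32→3, 4→5, 32→3, 4→5, 57→1, 30→4
Mean rank = (3 + 5 + 3 + 5 + 1 + 4) / 6 = 3.50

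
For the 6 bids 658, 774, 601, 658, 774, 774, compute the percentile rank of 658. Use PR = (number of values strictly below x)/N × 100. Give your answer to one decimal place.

N = 6.
Strictly below 658: 1. Equal to 658: 2.
PR = 1/6 × 100 = 16.7

16.7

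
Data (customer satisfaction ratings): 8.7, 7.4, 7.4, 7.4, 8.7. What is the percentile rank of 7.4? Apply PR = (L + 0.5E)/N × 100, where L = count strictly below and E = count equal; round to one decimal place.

30.0

N = 5.
Strictly below 7.4: 0. Equal to 7.4: 3.
PR = (0 + 0.5·3)/5 × 100 = 30.0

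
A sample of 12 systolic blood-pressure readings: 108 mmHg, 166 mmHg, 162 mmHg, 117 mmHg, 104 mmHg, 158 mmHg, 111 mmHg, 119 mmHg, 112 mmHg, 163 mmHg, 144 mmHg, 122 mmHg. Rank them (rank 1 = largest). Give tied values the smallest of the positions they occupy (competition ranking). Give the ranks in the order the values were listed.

11, 1, 3, 8, 12, 4, 10, 7, 9, 2, 5, 6

Sorted (descending): 166, 163, 162, 158, 144, 122, 119, 117, 112, 111, 108, 104
No ties — each value takes its position as its rank.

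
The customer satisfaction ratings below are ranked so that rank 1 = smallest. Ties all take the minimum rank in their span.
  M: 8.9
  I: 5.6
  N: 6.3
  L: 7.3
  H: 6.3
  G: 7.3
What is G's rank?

Sorted (ascending): 5.6, 6.3, 6.3, 7.3, 7.3, 8.9
The 2 values of 6.3 occupy positions 2–3 → each gets rank 2.
The 2 values of 7.3 occupy positions 4–5 → each gets rank 4.
G has value 7.3 → rank 4.

4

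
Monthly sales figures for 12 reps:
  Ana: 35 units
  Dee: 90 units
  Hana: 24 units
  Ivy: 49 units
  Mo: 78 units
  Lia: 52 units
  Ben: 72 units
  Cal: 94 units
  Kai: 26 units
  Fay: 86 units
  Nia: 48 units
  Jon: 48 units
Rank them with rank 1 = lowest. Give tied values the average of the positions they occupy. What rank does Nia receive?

Sorted (ascending): 24, 26, 35, 48, 48, 49, 52, 72, 78, 86, 90, 94
The 2 values of 48 occupy positions 4–5 → average rank (4+5)/2 = 4.5.
Nia has value 48 units → rank 4.5.

4.5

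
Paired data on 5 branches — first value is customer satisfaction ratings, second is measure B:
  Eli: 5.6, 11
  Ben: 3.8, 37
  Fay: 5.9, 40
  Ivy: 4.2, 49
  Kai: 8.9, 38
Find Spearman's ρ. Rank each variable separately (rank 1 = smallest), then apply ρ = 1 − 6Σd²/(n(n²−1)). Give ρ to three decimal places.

Ranks of variable 1: 3, 1, 4, 2, 5
Ranks of variable 2: 1, 2, 4, 5, 3
d = r₁ − r₂: 2, -1, 0, -3, 2
d²: 4, 1, 0, 9, 4; Σd² = 18
ρ = 1 − 6·18/(5·24) = 1 − 108/120 = 0.100

0.100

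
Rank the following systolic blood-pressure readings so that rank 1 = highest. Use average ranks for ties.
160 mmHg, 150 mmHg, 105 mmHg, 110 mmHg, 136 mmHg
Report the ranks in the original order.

Sorted (descending): 160, 150, 136, 110, 105
No ties — each value takes its position as its rank.

1, 2, 5, 4, 3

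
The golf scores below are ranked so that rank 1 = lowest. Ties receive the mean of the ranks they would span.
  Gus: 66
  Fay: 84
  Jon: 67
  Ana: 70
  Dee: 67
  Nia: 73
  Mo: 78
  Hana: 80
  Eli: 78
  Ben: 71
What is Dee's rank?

2.5

Sorted (ascending): 66, 67, 67, 70, 71, 73, 78, 78, 80, 84
The 2 values of 67 occupy positions 2–3 → average rank (2+3)/2 = 2.5.
The 2 values of 78 occupy positions 7–8 → average rank (7+8)/2 = 7.5.
Dee has value 67 → rank 2.5.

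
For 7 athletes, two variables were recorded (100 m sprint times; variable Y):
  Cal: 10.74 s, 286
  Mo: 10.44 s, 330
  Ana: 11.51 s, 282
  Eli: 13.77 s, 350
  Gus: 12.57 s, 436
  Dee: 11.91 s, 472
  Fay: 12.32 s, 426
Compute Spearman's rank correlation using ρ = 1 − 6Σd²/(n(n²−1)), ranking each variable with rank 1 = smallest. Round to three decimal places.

0.536

Ranks of variable 1: 2, 1, 3, 7, 6, 4, 5
Ranks of variable 2: 2, 3, 1, 4, 6, 7, 5
d = r₁ − r₂: 0, -2, 2, 3, 0, -3, 0
d²: 0, 4, 4, 9, 0, 9, 0; Σd² = 26
ρ = 1 − 6·26/(7·48) = 1 − 156/336 = 0.536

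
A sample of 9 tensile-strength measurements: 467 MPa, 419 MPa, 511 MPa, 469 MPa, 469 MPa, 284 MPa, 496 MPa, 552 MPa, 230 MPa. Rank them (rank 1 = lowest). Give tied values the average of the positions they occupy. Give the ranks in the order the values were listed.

4, 3, 8, 5.5, 5.5, 2, 7, 9, 1

Sorted (ascending): 230, 284, 419, 467, 469, 469, 496, 511, 552
The 2 values of 469 occupy positions 5–6 → average rank (5+6)/2 = 5.5.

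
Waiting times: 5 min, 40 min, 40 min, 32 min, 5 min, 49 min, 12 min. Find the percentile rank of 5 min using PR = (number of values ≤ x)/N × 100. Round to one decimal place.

N = 7.
Strictly below 5: 0. Equal to 5: 2.
PR = 2/7 × 100 = 28.6

28.6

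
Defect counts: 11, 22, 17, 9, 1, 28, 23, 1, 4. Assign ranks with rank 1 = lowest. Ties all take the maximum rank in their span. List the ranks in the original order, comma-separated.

5, 7, 6, 4, 2, 9, 8, 2, 3

Sorted (ascending): 1, 1, 4, 9, 11, 17, 22, 23, 28
The 2 values of 1 occupy positions 1–2 → each gets rank 2.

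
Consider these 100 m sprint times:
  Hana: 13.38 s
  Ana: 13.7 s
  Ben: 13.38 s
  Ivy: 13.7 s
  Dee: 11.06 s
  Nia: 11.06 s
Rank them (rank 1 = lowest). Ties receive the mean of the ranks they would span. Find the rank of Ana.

Sorted (ascending): 11.06, 11.06, 13.38, 13.38, 13.7, 13.7
The 2 values of 11.06 occupy positions 1–2 → average rank (1+2)/2 = 1.5.
The 2 values of 13.38 occupy positions 3–4 → average rank (3+4)/2 = 3.5.
The 2 values of 13.7 occupy positions 5–6 → average rank (5+6)/2 = 5.5.
Ana has value 13.7 s → rank 5.5.

5.5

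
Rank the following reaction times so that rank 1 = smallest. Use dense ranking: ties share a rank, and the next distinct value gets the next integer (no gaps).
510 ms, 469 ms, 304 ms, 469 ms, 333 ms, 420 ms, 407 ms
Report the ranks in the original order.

6, 5, 1, 5, 2, 4, 3

Sorted (ascending): 304, 333, 407, 420, 469, 469, 510
The 2 values of 469 share dense rank 5.
Remaining distinct values take the next consecutive integers.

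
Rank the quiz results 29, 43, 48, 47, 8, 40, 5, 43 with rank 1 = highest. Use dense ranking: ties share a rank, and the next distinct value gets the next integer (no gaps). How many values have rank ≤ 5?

Sorted (descending): 48, 47, 43, 43, 40, 29, 8, 5
The 2 values of 43 share dense rank 3.
Remaining distinct values take the next consecutive integers.
Ranks ≤ 5: {1, 2, 3, 3, 4, 5} → 6 values.

6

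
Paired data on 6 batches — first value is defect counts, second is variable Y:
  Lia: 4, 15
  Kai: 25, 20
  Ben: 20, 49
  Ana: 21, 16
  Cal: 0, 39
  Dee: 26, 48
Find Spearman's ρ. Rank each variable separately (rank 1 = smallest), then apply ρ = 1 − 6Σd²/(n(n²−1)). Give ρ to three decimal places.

Ranks of variable 1: 2, 5, 3, 4, 1, 6
Ranks of variable 2: 1, 3, 6, 2, 4, 5
d = r₁ − r₂: 1, 2, -3, 2, -3, 1
d²: 1, 4, 9, 4, 9, 1; Σd² = 28
ρ = 1 − 6·28/(6·35) = 1 − 168/210 = 0.200

0.200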